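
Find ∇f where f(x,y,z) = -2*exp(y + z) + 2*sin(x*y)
(2*y*cos(x*y), 2*x*cos(x*y) - 2*exp(y + z), -2*exp(y + z))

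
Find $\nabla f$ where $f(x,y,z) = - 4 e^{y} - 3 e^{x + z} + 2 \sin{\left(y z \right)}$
(-3*exp(x + z), 2*z*cos(y*z) - 4*exp(y), 2*y*cos(y*z) - 3*exp(x + z))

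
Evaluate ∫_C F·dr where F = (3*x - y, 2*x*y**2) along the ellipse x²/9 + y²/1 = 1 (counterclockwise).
9*pi/2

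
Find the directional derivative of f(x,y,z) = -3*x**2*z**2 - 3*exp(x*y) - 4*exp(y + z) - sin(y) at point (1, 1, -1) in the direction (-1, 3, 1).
-sqrt(11)*(3*cos(1) + 4 + 6*E)/11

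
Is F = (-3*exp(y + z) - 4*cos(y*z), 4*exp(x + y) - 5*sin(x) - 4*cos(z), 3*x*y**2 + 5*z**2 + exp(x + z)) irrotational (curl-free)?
No, ∇×F = (6*x*y - 4*sin(z), -3*y**2 + 4*y*sin(y*z) - exp(x + z) - 3*exp(y + z), -4*z*sin(y*z) + 4*exp(x + y) + 3*exp(y + z) - 5*cos(x))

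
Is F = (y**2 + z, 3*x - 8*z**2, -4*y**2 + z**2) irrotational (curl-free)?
No, ∇×F = (-8*y + 16*z, 1, 3 - 2*y)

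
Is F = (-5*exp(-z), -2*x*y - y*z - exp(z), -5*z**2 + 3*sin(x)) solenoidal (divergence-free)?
No, ∇·F = -2*x - 11*z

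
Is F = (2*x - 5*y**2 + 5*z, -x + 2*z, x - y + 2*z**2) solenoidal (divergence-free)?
No, ∇·F = 4*z + 2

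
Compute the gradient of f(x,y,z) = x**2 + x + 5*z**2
(2*x + 1, 0, 10*z)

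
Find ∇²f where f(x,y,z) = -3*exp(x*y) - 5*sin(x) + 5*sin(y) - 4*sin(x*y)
-3*x**2*exp(x*y) + 4*x**2*sin(x*y) - 3*y**2*exp(x*y) + 4*y**2*sin(x*y) + 5*sin(x) - 5*sin(y)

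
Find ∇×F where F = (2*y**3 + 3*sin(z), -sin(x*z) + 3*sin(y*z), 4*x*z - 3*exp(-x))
(x*cos(x*z) - 3*y*cos(y*z), -4*z + 3*cos(z) - 3*exp(-x), -6*y**2 - z*cos(x*z))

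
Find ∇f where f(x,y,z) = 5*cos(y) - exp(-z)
(0, -5*sin(y), exp(-z))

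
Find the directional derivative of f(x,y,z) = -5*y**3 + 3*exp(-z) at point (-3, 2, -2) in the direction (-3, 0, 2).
-6*sqrt(13)*exp(2)/13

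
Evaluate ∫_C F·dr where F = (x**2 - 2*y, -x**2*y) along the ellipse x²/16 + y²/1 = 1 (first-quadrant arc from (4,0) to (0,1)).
-76/3 + 2*pi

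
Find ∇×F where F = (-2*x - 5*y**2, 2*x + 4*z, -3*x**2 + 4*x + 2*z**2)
(-4, 6*x - 4, 10*y + 2)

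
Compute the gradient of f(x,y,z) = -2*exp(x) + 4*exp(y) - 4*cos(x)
(-2*exp(x) + 4*sin(x), 4*exp(y), 0)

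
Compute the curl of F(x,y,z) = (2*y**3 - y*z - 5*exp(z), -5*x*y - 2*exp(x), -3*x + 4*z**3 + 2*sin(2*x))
(0, -y - 5*exp(z) - 4*cos(2*x) + 3, -6*y**2 - 5*y + z - 2*exp(x))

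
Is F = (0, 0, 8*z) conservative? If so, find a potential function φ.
Yes, F is conservative. φ = 4*z**2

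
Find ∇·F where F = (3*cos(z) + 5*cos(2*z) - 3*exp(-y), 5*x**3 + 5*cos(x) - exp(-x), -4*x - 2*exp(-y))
0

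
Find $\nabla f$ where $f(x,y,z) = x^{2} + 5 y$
(2*x, 5, 0)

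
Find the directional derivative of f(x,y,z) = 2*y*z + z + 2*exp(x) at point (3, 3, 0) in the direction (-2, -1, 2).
14/3 - 4*exp(3)/3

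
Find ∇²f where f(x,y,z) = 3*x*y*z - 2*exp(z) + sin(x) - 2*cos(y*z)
2*y**2*cos(y*z) + 2*z**2*cos(y*z) - 2*exp(z) - sin(x)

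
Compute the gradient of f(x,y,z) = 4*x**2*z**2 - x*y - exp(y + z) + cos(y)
(8*x*z**2 - y, -x - exp(y + z) - sin(y), 8*x**2*z - exp(y + z))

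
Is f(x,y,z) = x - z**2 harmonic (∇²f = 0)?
No, ∇²f = -2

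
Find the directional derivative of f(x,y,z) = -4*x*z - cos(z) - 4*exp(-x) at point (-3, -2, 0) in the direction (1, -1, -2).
2*sqrt(6)*(-6 + exp(3))/3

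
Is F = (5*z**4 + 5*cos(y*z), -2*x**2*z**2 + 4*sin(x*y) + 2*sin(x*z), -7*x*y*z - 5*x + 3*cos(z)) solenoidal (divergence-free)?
No, ∇·F = -7*x*y + 4*x*cos(x*y) - 3*sin(z)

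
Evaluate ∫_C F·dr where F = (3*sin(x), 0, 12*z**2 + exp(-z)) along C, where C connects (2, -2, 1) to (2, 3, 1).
0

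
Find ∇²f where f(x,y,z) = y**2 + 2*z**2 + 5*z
6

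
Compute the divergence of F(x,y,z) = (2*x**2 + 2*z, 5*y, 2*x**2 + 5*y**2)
4*x + 5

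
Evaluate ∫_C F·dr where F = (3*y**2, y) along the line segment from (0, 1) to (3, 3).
43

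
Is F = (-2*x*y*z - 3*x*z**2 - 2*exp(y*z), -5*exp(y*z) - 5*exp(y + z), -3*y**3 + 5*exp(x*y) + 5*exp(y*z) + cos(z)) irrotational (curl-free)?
No, ∇×F = (5*x*exp(x*y) - 9*y**2 + 5*y*exp(y*z) + 5*z*exp(y*z) + 5*exp(y + z), -2*x*y - 6*x*z - 5*y*exp(x*y) - 2*y*exp(y*z), 2*z*(x + exp(y*z)))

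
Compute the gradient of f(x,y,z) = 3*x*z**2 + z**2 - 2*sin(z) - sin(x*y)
(-y*cos(x*y) + 3*z**2, -x*cos(x*y), 6*x*z + 2*z - 2*cos(z))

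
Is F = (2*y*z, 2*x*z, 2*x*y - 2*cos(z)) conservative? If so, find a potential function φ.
Yes, F is conservative. φ = 2*x*y*z - 2*sin(z)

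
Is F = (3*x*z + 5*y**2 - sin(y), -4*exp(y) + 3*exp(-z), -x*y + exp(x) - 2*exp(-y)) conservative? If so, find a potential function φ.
No, ∇×F = (-x + 3*exp(-z) + 2*exp(-y), 3*x + y - exp(x), -10*y + cos(y)) ≠ 0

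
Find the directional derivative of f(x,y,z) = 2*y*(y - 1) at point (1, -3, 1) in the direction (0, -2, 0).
14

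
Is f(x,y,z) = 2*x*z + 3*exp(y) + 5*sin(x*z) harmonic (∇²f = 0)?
No, ∇²f = -5*x**2*sin(x*z) - 5*z**2*sin(x*z) + 3*exp(y)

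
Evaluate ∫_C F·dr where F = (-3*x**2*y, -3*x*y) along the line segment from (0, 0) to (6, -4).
552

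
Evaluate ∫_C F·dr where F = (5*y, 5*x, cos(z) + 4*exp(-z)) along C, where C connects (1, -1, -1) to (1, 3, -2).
-4*exp(2) - sin(2) + sin(1) + 4*E + 20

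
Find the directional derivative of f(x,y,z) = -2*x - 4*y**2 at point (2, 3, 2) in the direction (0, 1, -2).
-24*sqrt(5)/5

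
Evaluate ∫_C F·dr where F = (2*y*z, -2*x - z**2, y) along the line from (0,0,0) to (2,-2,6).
6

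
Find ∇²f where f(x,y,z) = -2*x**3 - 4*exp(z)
-12*x - 4*exp(z)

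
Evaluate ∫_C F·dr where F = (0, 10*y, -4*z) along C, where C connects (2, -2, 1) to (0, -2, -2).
-6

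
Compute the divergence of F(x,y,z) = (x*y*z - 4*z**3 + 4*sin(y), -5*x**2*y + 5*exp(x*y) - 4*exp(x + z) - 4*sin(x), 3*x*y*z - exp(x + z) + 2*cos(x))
-5*x**2 + 3*x*y + 5*x*exp(x*y) + y*z - exp(x + z)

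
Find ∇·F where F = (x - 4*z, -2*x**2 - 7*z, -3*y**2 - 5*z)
-4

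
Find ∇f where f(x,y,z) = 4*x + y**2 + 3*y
(4, 2*y + 3, 0)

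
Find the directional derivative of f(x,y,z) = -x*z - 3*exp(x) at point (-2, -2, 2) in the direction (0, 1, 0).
0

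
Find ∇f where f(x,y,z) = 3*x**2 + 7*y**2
(6*x, 14*y, 0)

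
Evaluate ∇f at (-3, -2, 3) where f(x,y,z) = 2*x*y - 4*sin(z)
(-4, -6, -4*cos(3))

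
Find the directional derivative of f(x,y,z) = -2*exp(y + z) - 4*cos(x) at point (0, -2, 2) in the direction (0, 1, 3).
-4*sqrt(10)/5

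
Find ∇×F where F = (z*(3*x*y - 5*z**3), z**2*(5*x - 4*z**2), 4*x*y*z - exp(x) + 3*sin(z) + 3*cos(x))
(-6*x*z + 16*z**3, 3*x*y - 4*y*z - 20*z**3 + exp(x) + 3*sin(x), z*(-3*x + 5*z))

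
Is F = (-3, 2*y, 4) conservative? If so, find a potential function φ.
Yes, F is conservative. φ = -3*x + y**2 + 4*z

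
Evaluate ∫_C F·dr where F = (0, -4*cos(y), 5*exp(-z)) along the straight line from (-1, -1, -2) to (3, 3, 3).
-4*sin(1) - 4*sin(3) - 5*exp(-3) + 5*exp(2)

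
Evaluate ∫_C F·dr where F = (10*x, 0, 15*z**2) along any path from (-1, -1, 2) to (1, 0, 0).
-40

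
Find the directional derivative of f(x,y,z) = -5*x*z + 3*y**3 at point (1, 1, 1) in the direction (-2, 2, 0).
7*sqrt(2)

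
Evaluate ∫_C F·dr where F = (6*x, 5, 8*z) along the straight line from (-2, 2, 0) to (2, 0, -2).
6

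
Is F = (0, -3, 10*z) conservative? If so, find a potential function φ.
Yes, F is conservative. φ = -3*y + 5*z**2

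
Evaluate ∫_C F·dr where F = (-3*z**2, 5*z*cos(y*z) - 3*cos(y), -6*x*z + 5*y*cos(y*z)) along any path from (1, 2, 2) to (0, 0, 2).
3*sin(2) - 5*sin(4) + 12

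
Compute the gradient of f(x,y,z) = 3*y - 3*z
(0, 3, -3)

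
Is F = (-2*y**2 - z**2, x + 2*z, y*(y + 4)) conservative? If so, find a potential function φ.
No, ∇×F = (2*y + 2, -2*z, 4*y + 1) ≠ 0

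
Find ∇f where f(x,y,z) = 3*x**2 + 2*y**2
(6*x, 4*y, 0)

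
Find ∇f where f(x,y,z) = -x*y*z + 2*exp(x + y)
(-y*z + 2*exp(x + y), -x*z + 2*exp(x + y), -x*y)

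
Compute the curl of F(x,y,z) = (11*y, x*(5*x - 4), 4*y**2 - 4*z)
(8*y, 0, 10*x - 15)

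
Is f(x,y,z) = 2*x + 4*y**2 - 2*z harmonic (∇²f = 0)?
No, ∇²f = 8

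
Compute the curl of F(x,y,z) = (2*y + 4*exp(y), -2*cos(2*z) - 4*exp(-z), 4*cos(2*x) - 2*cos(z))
(-4*sin(2*z) - 4*exp(-z), 8*sin(2*x), -4*exp(y) - 2)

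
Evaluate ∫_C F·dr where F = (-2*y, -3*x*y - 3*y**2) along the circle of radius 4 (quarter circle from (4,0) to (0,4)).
-128 + 8*pi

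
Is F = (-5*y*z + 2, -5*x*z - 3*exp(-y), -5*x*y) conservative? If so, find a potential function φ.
Yes, F is conservative. φ = -5*x*y*z + 2*x + 3*exp(-y)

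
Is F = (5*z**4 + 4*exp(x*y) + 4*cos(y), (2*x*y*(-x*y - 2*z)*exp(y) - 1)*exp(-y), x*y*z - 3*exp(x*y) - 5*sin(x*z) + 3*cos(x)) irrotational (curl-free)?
No, ∇×F = (x*(4*y + z - 3*exp(x*y)), -y*z + 3*y*exp(x*y) + 20*z**3 + 5*z*cos(x*z) + 3*sin(x), -4*x*y**2 - 4*x*exp(x*y) - 4*y*z + 4*sin(y))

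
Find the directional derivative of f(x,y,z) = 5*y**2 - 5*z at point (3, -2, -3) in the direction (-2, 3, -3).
-45*sqrt(22)/22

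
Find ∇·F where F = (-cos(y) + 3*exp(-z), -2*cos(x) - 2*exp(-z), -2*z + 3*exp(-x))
-2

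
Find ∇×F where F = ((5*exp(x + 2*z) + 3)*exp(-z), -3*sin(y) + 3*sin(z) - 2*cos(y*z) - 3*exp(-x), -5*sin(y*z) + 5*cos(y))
(-2*y*sin(y*z) - 5*z*cos(y*z) - 5*sin(y) - 3*cos(z), (5*exp(x + 2*z) - 3)*exp(-z), 3*exp(-x))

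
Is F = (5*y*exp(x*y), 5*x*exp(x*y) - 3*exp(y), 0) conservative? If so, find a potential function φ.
Yes, F is conservative. φ = -3*exp(y) + 5*exp(x*y)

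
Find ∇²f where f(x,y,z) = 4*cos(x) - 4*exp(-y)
-4*cos(x) - 4*exp(-y)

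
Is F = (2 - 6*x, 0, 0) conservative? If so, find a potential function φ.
Yes, F is conservative. φ = x*(2 - 3*x)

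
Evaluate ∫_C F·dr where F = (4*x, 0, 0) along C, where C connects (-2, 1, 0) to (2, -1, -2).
0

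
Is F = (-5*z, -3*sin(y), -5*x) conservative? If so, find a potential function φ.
Yes, F is conservative. φ = -5*x*z + 3*cos(y)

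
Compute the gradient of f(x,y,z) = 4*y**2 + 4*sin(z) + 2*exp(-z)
(0, 8*y, 4*cos(z) - 2*exp(-z))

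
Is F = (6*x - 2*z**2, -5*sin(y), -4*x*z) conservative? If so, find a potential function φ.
Yes, F is conservative. φ = 3*x**2 - 2*x*z**2 + 5*cos(y)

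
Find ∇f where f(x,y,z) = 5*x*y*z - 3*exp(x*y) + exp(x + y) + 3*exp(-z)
(5*y*z - 3*y*exp(x*y) + exp(x + y), 5*x*z - 3*x*exp(x*y) + exp(x + y), 5*x*y - 3*exp(-z))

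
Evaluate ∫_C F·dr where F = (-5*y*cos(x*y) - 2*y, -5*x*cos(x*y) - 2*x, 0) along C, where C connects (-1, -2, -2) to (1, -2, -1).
8 + 10*sin(2)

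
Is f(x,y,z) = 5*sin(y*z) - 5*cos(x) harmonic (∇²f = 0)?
No, ∇²f = -5*y**2*sin(y*z) - 5*z**2*sin(y*z) + 5*cos(x)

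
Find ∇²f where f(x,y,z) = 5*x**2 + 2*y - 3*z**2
4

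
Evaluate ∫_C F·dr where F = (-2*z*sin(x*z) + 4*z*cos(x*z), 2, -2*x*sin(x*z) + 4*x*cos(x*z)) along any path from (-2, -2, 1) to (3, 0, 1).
2*cos(3) + 4*sin(3) - 2*cos(2) + 4*sin(2) + 4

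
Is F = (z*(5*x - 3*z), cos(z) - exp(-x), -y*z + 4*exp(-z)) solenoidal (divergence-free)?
No, ∇·F = -y + 5*z - 4*exp(-z)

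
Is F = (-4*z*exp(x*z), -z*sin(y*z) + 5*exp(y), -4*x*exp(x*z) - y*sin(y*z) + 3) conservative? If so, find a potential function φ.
Yes, F is conservative. φ = 3*z + 5*exp(y) - 4*exp(x*z) + cos(y*z)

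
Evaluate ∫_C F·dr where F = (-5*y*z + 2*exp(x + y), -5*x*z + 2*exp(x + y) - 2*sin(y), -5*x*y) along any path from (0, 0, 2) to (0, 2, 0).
-4 + 2*cos(2) + 2*exp(2)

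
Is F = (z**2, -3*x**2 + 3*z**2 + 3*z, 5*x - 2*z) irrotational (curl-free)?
No, ∇×F = (-6*z - 3, 2*z - 5, -6*x)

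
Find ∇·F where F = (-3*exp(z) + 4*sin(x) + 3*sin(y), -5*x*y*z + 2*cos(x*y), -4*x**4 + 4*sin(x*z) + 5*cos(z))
-5*x*z - 2*x*sin(x*y) + 4*x*cos(x*z) - 5*sin(z) + 4*cos(x)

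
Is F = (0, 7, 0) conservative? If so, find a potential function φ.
Yes, F is conservative. φ = 7*y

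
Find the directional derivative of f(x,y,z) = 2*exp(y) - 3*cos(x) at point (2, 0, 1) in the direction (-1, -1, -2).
-sqrt(6)*(2 + 3*sin(2))/6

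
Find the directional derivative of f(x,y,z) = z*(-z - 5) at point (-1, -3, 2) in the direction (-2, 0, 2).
-9*sqrt(2)/2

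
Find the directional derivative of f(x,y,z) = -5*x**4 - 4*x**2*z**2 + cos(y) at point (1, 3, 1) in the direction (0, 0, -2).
8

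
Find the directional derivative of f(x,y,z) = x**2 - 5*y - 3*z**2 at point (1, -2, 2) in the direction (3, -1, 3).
-25*sqrt(19)/19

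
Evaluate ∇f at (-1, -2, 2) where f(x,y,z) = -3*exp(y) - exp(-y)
(0, (-3 + exp(4))*exp(-2), 0)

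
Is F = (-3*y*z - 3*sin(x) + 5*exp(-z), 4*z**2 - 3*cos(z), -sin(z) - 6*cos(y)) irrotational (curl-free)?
No, ∇×F = (-8*z + 6*sin(y) - 3*sin(z), -3*y - 5*exp(-z), 3*z)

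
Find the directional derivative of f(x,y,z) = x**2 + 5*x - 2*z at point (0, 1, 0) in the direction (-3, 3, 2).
-19*sqrt(22)/22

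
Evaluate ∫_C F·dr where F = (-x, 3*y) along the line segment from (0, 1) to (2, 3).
10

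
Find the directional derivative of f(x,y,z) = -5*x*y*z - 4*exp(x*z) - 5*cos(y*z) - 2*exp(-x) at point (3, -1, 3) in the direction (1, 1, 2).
sqrt(6)*(-36*exp(12) - 5*exp(3)*sin(3) + 2)*exp(-3)/6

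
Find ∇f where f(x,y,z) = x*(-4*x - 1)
(-8*x - 1, 0, 0)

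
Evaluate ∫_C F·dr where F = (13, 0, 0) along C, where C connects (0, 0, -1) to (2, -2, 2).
26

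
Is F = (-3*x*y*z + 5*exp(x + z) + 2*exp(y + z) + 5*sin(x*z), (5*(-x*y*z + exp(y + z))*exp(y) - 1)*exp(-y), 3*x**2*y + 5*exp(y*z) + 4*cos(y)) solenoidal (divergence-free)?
No, ∇·F = -5*x*z - 3*y*z + 5*y*exp(y*z) + 5*z*cos(x*z) + 5*exp(x + z) + 5*exp(y + z) + exp(-y)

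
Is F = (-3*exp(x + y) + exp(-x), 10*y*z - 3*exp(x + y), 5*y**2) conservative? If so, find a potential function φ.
Yes, F is conservative. φ = 5*y**2*z - 3*exp(x + y) - exp(-x)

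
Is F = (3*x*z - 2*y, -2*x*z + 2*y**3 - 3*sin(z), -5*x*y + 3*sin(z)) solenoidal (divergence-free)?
No, ∇·F = 6*y**2 + 3*z + 3*cos(z)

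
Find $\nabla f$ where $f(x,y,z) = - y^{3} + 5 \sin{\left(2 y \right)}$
(0, -3*y**2 + 10*cos(2*y), 0)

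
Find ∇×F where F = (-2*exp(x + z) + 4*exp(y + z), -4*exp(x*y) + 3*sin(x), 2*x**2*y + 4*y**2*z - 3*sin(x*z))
(2*x**2 + 8*y*z, -4*x*y + 3*z*cos(x*z) - 2*exp(x + z) + 4*exp(y + z), -4*y*exp(x*y) - 4*exp(y + z) + 3*cos(x))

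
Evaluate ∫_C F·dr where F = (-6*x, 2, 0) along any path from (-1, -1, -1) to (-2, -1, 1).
-9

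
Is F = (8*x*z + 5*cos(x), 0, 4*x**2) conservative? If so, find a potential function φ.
Yes, F is conservative. φ = 4*x**2*z + 5*sin(x)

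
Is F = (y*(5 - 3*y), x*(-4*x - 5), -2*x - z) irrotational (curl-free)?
No, ∇×F = (0, 2, -8*x + 6*y - 10)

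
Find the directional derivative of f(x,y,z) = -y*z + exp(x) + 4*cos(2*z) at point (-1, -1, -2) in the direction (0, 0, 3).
8*sin(4) + 1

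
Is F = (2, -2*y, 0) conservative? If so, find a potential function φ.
Yes, F is conservative. φ = 2*x - y**2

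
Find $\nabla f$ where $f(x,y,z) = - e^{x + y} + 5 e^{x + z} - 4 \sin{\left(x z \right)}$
(-4*z*cos(x*z) - exp(x + y) + 5*exp(x + z), -exp(x + y), -4*x*cos(x*z) + 5*exp(x + z))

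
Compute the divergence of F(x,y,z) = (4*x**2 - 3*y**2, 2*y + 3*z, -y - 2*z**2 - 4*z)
8*x - 4*z - 2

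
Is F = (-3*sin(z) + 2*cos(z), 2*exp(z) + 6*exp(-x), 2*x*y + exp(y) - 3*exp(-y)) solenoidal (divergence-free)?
Yes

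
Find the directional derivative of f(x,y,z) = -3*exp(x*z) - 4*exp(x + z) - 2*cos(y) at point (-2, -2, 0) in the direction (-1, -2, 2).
-4*exp(-2)/3 + 4*sin(2)/3 + 4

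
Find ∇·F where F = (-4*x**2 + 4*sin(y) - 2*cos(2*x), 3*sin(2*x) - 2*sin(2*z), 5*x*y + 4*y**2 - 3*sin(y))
-8*x + 4*sin(2*x)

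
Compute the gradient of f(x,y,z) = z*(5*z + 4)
(0, 0, 10*z + 4)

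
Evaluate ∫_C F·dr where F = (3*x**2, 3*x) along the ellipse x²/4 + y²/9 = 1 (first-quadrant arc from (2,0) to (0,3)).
-8 + 9*pi/2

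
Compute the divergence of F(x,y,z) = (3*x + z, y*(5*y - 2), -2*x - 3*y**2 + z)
10*y + 2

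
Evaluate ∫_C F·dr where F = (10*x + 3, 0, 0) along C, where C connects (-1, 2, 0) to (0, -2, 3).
-2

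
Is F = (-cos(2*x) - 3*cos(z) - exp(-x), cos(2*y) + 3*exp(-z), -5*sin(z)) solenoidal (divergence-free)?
No, ∇·F = 2*sin(2*x) - 2*sin(2*y) - 5*cos(z) + exp(-x)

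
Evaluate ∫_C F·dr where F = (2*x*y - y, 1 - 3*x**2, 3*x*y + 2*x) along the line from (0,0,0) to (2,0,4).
8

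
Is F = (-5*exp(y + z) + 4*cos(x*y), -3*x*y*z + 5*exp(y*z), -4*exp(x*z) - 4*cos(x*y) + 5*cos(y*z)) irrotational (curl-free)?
No, ∇×F = (3*x*y + 4*x*sin(x*y) - 5*y*exp(y*z) - 5*z*sin(y*z), -4*y*sin(x*y) + 4*z*exp(x*z) - 5*exp(y + z), 4*x*sin(x*y) - 3*y*z + 5*exp(y + z))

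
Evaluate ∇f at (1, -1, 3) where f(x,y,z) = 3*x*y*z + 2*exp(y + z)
(-9, 9 + 2*exp(2), -3 + 2*exp(2))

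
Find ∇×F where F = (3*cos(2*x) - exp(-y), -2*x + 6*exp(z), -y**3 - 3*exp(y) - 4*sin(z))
(-3*y**2 - 3*exp(y) - 6*exp(z), 0, -2 - exp(-y))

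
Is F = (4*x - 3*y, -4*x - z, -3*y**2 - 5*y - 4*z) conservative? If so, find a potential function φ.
No, ∇×F = (-6*y - 4, 0, -1) ≠ 0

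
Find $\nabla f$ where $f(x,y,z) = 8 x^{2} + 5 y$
(16*x, 5, 0)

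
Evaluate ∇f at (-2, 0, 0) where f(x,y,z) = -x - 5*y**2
(-1, 0, 0)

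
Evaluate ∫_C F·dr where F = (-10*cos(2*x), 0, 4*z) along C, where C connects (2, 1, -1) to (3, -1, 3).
5*sin(4) - 5*sin(6) + 16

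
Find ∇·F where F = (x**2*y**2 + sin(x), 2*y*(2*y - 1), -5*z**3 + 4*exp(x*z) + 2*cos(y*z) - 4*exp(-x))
2*x*y**2 + 4*x*exp(x*z) - 2*y*sin(y*z) + 8*y - 15*z**2 + cos(x) - 2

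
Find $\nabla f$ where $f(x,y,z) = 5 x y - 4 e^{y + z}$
(5*y, 5*x - 4*exp(y + z), -4*exp(y + z))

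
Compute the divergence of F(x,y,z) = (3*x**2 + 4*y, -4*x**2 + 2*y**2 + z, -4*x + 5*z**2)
6*x + 4*y + 10*z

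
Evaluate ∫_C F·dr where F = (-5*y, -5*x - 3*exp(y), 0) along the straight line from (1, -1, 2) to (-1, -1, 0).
-10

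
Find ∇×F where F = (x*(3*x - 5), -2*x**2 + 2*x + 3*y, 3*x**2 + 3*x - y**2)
(-2*y, -6*x - 3, 2 - 4*x)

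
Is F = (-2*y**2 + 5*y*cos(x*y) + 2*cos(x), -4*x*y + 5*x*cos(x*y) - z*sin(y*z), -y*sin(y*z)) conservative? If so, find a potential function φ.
Yes, F is conservative. φ = -2*x*y**2 + 2*sin(x) + 5*sin(x*y) + cos(y*z)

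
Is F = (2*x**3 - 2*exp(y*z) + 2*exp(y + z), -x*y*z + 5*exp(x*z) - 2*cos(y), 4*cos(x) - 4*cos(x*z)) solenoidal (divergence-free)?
No, ∇·F = 6*x**2 - x*z + 4*x*sin(x*z) + 2*sin(y)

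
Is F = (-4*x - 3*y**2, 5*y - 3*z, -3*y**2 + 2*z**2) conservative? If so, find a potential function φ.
No, ∇×F = (3 - 6*y, 0, 6*y) ≠ 0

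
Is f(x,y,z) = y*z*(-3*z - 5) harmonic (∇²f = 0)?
No, ∇²f = -6*y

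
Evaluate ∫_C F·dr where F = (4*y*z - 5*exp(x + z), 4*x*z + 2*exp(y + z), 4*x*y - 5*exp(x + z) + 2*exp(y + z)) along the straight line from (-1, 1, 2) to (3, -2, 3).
-5*exp(6) - 64 - 2*exp(3) + 7*E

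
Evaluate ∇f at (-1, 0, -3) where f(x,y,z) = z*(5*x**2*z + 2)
(-90, 0, -28)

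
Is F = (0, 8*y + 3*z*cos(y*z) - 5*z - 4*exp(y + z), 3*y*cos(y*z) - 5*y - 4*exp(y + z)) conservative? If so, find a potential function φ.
Yes, F is conservative. φ = 4*y**2 - 5*y*z - 4*exp(y + z) + 3*sin(y*z)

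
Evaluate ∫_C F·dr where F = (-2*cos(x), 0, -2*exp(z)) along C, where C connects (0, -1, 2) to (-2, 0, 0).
-2 + 2*sin(2) + 2*exp(2)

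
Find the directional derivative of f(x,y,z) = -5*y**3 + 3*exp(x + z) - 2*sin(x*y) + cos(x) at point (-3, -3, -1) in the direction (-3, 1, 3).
-3*sqrt(19)*(4*cos(9) + sin(3) + 45)/19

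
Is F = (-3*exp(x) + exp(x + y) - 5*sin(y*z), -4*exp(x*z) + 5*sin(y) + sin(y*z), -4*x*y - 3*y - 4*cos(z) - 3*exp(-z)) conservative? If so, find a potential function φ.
No, ∇×F = (4*x*exp(x*z) - 4*x - y*cos(y*z) - 3, y*(4 - 5*cos(y*z)), -4*z*exp(x*z) + 5*z*cos(y*z) - exp(x + y)) ≠ 0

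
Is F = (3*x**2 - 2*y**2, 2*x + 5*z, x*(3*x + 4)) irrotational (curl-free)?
No, ∇×F = (-5, -6*x - 4, 4*y + 2)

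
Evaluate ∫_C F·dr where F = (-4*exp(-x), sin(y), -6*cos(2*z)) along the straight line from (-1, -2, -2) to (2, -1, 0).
-4*E - cos(1) + cos(2) + 4*exp(-2) - 3*sin(4)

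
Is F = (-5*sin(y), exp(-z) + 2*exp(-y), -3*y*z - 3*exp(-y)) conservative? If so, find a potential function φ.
No, ∇×F = (-3*z + exp(-z) + 3*exp(-y), 0, 5*cos(y)) ≠ 0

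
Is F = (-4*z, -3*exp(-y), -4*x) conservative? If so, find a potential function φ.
Yes, F is conservative. φ = -4*x*z + 3*exp(-y)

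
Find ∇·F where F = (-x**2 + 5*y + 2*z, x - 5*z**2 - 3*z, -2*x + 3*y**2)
-2*x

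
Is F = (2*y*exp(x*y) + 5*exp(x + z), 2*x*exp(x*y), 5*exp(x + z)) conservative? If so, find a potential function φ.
Yes, F is conservative. φ = 2*exp(x*y) + 5*exp(x + z)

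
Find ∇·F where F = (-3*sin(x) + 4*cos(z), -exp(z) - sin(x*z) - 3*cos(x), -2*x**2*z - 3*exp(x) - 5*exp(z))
-2*x**2 - 5*exp(z) - 3*cos(x)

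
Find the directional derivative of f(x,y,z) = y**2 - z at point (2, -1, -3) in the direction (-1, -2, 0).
4*sqrt(5)/5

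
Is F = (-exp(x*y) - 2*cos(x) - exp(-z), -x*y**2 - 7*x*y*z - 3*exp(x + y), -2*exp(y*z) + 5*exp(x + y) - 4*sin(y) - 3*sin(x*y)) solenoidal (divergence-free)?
No, ∇·F = -2*x*y - 7*x*z - y*exp(x*y) - 2*y*exp(y*z) - 3*exp(x + y) + 2*sin(x)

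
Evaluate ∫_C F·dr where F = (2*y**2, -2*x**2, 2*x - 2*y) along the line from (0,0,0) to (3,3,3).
0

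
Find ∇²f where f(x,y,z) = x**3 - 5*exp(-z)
6*x - 5*exp(-z)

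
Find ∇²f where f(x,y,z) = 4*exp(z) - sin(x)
4*exp(z) + sin(x)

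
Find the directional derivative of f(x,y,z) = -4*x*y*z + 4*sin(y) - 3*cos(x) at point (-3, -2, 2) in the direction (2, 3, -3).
sqrt(22)*(6*cos(2) - 3*sin(3) + 88)/11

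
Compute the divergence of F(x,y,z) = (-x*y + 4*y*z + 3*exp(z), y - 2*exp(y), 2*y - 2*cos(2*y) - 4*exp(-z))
-y - 2*exp(y) + 1 + 4*exp(-z)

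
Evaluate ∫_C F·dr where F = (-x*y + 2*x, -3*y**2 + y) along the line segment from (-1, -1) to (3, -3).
146/3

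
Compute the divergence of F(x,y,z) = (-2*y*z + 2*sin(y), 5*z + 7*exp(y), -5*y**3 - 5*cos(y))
7*exp(y)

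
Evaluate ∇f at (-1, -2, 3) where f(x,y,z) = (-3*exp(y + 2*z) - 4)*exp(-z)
(0, -3*E, (4 - 3*exp(4))*exp(-3))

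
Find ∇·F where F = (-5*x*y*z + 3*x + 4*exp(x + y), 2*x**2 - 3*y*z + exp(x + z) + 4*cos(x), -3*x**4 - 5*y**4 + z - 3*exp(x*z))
-3*x*exp(x*z) - 5*y*z - 3*z + 4*exp(x + y) + 4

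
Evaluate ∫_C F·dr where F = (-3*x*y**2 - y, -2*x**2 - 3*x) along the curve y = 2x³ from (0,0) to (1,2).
-89/10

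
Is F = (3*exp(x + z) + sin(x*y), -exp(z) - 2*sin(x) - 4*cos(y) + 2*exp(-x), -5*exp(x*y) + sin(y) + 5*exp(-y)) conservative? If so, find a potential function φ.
No, ∇×F = (-5*x*exp(x*y) + exp(z) + cos(y) - 5*exp(-y), 5*y*exp(x*y) + 3*exp(x + z), -x*cos(x*y) - 2*cos(x) - 2*exp(-x)) ≠ 0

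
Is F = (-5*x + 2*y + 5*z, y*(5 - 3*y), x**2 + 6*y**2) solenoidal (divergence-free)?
No, ∇·F = -6*y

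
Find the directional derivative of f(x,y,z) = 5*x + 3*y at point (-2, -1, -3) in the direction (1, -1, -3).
2*sqrt(11)/11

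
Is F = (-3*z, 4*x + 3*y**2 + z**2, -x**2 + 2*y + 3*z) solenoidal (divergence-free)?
No, ∇·F = 6*y + 3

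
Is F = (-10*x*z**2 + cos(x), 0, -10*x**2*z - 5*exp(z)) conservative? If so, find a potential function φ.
Yes, F is conservative. φ = -5*x**2*z**2 - 5*exp(z) + sin(x)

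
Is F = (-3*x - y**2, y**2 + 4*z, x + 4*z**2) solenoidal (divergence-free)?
No, ∇·F = 2*y + 8*z - 3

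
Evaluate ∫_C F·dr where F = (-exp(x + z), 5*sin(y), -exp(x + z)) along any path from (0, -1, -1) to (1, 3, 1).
-exp(2) + exp(-1) + 5*cos(1) - 5*cos(3)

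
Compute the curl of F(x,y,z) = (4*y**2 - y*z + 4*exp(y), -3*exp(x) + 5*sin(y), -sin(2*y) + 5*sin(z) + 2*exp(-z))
(-2*cos(2*y), -y, -8*y + z - 3*exp(x) - 4*exp(y))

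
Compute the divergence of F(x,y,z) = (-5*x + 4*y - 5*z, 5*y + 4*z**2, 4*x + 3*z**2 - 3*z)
6*z - 3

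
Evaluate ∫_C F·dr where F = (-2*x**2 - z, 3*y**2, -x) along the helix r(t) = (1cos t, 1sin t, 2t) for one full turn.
-4*pi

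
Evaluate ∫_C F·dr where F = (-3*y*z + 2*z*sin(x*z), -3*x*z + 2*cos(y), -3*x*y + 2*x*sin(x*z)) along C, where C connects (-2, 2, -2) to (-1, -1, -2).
-2*sin(1) + 2*cos(4) - 2*sqrt(2)*sin(pi/4 + 2) + 30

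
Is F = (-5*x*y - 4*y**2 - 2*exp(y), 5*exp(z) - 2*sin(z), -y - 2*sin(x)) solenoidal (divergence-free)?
No, ∇·F = -5*y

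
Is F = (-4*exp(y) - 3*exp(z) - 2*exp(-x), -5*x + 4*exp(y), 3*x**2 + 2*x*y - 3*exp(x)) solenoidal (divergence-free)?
No, ∇·F = 4*exp(y) + 2*exp(-x)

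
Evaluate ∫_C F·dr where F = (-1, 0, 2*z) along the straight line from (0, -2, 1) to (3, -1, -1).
-3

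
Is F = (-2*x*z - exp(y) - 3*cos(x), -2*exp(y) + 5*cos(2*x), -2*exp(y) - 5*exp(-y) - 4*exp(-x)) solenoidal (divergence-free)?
No, ∇·F = -2*z - 2*exp(y) + 3*sin(x)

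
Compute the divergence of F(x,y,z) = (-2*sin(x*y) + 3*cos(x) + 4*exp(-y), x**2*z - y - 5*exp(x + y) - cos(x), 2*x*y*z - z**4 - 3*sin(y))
2*x*y - 2*y*cos(x*y) - 4*z**3 - 5*exp(x + y) - 3*sin(x) - 1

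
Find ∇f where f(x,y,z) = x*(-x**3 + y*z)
(-4*x**3 + y*z, x*z, x*y)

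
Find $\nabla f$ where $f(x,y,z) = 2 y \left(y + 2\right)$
(0, 4*y + 4, 0)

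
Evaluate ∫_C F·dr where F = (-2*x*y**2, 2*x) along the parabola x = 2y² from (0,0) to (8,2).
-160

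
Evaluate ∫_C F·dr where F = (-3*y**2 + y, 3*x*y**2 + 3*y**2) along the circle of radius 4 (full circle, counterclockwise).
176*pi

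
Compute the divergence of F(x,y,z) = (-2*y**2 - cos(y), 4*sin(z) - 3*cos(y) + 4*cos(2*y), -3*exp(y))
(3 - 16*cos(y))*sin(y)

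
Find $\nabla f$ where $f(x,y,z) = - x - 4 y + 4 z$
(-1, -4, 4)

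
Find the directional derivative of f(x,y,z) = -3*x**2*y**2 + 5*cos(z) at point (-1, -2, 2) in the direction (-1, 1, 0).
-6*sqrt(2)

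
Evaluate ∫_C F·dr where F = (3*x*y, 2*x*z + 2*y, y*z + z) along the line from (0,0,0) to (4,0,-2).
2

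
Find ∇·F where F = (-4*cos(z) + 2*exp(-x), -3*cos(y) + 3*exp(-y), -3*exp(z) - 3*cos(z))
-3*exp(z) + 3*sin(y) + 3*sin(z) - 3*exp(-y) - 2*exp(-x)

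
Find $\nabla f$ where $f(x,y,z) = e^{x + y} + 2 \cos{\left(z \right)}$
(exp(x + y), exp(x + y), -2*sin(z))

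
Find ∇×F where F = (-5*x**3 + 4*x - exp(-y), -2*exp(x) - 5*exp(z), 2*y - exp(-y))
(5*exp(z) + 2 + exp(-y), 0, -2*exp(x) - exp(-y))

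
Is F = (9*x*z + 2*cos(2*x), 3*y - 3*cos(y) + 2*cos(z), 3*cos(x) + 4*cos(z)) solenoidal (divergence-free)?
No, ∇·F = 9*z - 4*sin(2*x) + 3*sin(y) - 4*sin(z) + 3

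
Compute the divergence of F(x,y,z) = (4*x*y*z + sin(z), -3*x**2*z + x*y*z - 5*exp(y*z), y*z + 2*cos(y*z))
x*z + 4*y*z - 2*y*sin(y*z) + y - 5*z*exp(y*z)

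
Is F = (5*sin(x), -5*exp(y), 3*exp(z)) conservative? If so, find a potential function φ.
Yes, F is conservative. φ = -5*exp(y) + 3*exp(z) - 5*cos(x)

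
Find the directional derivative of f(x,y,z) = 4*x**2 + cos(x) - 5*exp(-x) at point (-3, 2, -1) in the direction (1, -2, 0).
sqrt(5)*(-24 + sin(3) + 5*exp(3))/5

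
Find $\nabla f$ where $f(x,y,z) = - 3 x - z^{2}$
(-3, 0, -2*z)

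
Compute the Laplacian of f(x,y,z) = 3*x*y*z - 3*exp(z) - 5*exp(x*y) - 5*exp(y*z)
-5*x**2*exp(x*y) - 5*y**2*exp(x*y) - 5*y**2*exp(y*z) - 5*z**2*exp(y*z) - 3*exp(z)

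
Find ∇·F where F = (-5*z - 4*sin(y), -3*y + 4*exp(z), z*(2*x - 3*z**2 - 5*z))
2*x - 9*z**2 - 10*z - 3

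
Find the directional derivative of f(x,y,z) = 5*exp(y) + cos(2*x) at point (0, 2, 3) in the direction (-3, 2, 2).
10*sqrt(17)*exp(2)/17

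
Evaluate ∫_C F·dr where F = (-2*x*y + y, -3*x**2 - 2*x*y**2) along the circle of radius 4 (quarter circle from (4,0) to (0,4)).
-36*pi - 256/3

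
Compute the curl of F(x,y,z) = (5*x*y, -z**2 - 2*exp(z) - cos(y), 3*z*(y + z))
(5*z + 2*exp(z), 0, -5*x)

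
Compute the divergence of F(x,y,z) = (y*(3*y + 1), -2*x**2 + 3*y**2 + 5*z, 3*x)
6*y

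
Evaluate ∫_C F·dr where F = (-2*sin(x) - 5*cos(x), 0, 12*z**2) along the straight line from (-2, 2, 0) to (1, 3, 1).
-5*sin(2) - 5*sin(1) - 2*cos(2) + 2*cos(1) + 4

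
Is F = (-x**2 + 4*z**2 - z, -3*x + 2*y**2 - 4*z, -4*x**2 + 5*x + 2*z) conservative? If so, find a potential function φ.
No, ∇×F = (4, 8*x + 8*z - 6, -3) ≠ 0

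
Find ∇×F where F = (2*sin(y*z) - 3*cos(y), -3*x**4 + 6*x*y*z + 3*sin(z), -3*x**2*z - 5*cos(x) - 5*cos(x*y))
(-6*x*y + 5*x*sin(x*y) - 3*cos(z), 6*x*z - 5*y*sin(x*y) + 2*y*cos(y*z) - 5*sin(x), -12*x**3 + 6*y*z - 2*z*cos(y*z) - 3*sin(y))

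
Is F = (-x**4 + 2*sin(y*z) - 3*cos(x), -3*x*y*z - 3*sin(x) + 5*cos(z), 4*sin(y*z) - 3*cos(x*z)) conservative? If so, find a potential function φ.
No, ∇×F = (3*x*y + 4*z*cos(y*z) + 5*sin(z), 2*y*cos(y*z) - 3*z*sin(x*z), -3*y*z - 2*z*cos(y*z) - 3*cos(x)) ≠ 0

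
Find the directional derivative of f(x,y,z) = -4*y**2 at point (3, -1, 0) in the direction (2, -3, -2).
-24*sqrt(17)/17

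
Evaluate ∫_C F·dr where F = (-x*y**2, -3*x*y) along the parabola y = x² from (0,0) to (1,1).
-41/30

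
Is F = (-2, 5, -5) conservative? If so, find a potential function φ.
Yes, F is conservative. φ = -2*x + 5*y - 5*z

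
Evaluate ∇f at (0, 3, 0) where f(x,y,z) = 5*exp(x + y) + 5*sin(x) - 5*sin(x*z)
(5 + 5*exp(3), 5*exp(3), 0)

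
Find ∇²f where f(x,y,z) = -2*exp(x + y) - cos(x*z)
x**2*cos(x*z) + z**2*cos(x*z) - 4*exp(x + y)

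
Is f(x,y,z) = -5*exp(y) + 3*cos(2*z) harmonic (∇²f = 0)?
No, ∇²f = -5*exp(y) - 12*cos(2*z)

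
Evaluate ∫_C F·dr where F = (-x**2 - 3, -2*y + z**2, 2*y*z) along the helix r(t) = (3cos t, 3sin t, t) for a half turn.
36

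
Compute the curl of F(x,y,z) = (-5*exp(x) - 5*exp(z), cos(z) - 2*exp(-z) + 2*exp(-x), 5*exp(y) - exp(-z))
(5*exp(y) + sin(z) - 2*exp(-z), -5*exp(z), -2*exp(-x))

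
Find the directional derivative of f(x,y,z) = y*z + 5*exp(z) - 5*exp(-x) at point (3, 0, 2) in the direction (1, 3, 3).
sqrt(19)*(5 + 6*exp(3) + 15*exp(5))*exp(-3)/19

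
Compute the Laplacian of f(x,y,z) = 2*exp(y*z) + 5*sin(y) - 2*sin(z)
2*y**2*exp(y*z) + 2*z**2*exp(y*z) - 5*sin(y) + 2*sin(z)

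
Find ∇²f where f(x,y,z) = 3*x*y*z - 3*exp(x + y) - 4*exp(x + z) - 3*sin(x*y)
3*x**2*sin(x*y) + 3*y**2*sin(x*y) - 6*exp(x + y) - 8*exp(x + z)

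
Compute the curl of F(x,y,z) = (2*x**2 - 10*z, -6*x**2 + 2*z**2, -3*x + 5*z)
(-4*z, -7, -12*x)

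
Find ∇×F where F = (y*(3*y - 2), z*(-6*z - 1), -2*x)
(12*z + 1, 2, 2 - 6*y)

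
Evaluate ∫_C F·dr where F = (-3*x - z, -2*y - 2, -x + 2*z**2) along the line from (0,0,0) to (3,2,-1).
-115/6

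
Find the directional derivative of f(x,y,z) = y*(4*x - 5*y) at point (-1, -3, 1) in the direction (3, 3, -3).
14*sqrt(3)/3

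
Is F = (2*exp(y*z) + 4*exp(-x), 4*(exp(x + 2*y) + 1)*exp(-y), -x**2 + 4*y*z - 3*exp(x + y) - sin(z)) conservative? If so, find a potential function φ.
No, ∇×F = (4*z - 3*exp(x + y), 2*x + 2*y*exp(y*z) + 3*exp(x + y), -2*z*exp(y*z) + 4*exp(x + y)) ≠ 0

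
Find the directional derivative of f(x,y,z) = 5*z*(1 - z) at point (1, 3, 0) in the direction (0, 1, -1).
-5*sqrt(2)/2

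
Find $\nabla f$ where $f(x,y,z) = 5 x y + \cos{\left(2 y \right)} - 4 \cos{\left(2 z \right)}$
(5*y, 5*x - 2*sin(2*y), 8*sin(2*z))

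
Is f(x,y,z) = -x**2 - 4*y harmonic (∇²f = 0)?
No, ∇²f = -2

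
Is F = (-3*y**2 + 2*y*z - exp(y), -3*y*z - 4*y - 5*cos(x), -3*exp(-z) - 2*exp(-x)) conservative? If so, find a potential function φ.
No, ∇×F = (3*y, 2*y - 2*exp(-x), 6*y - 2*z + exp(y) + 5*sin(x)) ≠ 0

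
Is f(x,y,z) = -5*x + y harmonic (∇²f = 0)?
Yes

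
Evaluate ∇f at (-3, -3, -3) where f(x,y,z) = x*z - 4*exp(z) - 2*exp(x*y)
(-3 + 6*exp(9), 6*exp(9), -3 - 4*exp(-3))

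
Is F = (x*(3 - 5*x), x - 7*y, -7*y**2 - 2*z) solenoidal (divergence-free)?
No, ∇·F = -10*x - 6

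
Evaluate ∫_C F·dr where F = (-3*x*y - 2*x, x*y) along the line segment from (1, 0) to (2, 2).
-14/3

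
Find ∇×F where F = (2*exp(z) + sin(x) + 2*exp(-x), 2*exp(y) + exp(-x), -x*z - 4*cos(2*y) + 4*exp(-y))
(8*sin(2*y) - 4*exp(-y), z + 2*exp(z), -exp(-x))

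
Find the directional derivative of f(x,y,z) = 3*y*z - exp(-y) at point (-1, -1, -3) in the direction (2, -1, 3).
-sqrt(14)*E/14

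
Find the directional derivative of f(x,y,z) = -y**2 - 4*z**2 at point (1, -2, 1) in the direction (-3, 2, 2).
-8*sqrt(17)/17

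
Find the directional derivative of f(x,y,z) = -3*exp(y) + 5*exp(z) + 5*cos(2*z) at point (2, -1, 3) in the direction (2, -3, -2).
sqrt(17)*(-10*exp(4) + 20*E*sin(6) + 9)*exp(-1)/17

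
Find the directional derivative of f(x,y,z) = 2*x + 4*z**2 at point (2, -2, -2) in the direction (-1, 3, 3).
-50*sqrt(19)/19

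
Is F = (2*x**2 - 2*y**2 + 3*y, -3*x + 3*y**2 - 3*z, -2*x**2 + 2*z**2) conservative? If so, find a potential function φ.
No, ∇×F = (3, 4*x, 4*y - 6) ≠ 0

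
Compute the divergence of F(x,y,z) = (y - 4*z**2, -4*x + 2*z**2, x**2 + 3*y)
0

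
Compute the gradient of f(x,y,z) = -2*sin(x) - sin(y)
(-2*cos(x), -cos(y), 0)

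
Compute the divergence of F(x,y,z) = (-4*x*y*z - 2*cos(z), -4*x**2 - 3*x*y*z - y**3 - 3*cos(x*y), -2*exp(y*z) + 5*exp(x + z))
-3*x*z + 3*x*sin(x*y) - 3*y**2 - 4*y*z - 2*y*exp(y*z) + 5*exp(x + z)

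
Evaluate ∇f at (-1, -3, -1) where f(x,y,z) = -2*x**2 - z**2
(4, 0, 2)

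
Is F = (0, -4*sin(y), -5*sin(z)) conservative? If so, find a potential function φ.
Yes, F is conservative. φ = 4*cos(y) + 5*cos(z)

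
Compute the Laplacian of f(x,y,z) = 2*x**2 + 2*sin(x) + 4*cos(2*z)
-2*sin(x) - 16*cos(2*z) + 4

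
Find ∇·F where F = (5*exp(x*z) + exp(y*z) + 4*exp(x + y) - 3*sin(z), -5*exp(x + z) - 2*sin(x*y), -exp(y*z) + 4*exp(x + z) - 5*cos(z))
-2*x*cos(x*y) - y*exp(y*z) + 5*z*exp(x*z) + 4*exp(x + y) + 4*exp(x + z) + 5*sin(z)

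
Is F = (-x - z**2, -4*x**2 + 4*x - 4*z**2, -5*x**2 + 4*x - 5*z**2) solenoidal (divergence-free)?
No, ∇·F = -10*z - 1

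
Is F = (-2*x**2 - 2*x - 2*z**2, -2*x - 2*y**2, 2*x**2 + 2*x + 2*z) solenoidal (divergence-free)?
No, ∇·F = -4*x - 4*y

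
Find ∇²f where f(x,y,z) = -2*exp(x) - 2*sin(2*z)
-2*exp(x) + 8*sin(2*z)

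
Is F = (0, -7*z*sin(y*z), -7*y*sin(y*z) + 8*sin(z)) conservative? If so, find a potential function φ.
Yes, F is conservative. φ = -8*cos(z) + 7*cos(y*z)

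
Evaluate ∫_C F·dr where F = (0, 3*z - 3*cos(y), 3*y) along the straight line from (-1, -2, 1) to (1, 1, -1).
-3*sin(2) - 3*sin(1) + 3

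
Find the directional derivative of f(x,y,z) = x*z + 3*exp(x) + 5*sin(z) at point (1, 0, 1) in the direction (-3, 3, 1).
sqrt(19)*(-9*E - 2 + 5*cos(1))/19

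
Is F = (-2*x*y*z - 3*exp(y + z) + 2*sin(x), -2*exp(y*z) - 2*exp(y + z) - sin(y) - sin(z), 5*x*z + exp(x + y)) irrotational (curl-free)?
No, ∇×F = (2*y*exp(y*z) + exp(x + y) + 2*exp(y + z) + cos(z), -2*x*y - 5*z - exp(x + y) - 3*exp(y + z), 2*x*z + 3*exp(y + z))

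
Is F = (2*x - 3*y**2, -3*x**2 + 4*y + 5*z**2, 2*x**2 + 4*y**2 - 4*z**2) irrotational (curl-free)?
No, ∇×F = (8*y - 10*z, -4*x, -6*x + 6*y)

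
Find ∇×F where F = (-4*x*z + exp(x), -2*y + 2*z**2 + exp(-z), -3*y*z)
(-7*z + exp(-z), -4*x, 0)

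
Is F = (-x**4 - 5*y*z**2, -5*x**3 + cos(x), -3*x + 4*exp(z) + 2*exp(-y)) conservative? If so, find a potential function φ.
No, ∇×F = (-2*exp(-y), -10*y*z + 3, -15*x**2 + 5*z**2 - sin(x)) ≠ 0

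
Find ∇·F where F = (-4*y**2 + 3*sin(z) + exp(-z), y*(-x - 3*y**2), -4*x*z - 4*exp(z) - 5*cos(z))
-5*x - 9*y**2 - 4*exp(z) + 5*sin(z)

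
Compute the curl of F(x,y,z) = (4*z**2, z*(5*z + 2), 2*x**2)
(-10*z - 2, -4*x + 8*z, 0)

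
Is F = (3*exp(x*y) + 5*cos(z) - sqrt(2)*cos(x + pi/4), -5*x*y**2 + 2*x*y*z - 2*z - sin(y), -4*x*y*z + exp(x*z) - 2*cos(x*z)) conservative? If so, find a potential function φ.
No, ∇×F = (-2*x*y - 4*x*z + 2, 4*y*z - z*exp(x*z) - 2*z*sin(x*z) - 5*sin(z), -3*x*exp(x*y) - 5*y**2 + 2*y*z) ≠ 0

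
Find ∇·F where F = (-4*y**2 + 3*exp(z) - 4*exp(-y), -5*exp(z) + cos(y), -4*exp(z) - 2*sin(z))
-4*exp(z) - sin(y) - 2*cos(z)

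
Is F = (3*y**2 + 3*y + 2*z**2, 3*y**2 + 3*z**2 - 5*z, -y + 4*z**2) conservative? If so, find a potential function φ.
No, ∇×F = (4 - 6*z, 4*z, -6*y - 3) ≠ 0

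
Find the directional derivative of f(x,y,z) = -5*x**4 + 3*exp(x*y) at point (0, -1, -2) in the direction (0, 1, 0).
0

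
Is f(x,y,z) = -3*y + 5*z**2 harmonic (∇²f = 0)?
No, ∇²f = 10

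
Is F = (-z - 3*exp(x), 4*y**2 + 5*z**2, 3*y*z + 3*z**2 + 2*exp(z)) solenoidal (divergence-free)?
No, ∇·F = 11*y + 6*z - 3*exp(x) + 2*exp(z)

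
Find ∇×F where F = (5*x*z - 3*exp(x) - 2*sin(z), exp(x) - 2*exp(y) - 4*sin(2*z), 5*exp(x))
(8*cos(2*z), 5*x - 5*exp(x) - 2*cos(z), exp(x))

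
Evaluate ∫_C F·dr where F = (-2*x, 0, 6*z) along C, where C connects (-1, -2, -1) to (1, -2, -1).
0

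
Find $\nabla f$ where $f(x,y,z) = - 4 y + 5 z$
(0, -4, 5)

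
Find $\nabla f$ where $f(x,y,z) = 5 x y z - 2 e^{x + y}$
(5*y*z - 2*exp(x + y), 5*x*z - 2*exp(x + y), 5*x*y)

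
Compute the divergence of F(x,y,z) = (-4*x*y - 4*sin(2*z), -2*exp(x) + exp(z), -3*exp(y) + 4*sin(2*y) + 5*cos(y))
-4*y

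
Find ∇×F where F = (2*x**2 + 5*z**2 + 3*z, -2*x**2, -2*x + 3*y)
(3, 10*z + 5, -4*x)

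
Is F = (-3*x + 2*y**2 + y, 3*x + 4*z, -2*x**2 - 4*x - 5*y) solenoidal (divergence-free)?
No, ∇·F = -3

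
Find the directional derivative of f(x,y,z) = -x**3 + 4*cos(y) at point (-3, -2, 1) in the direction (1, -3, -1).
-3*sqrt(11)*(4*sin(2) + 9)/11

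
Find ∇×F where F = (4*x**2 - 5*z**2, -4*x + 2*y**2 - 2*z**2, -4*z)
(4*z, -10*z, -4)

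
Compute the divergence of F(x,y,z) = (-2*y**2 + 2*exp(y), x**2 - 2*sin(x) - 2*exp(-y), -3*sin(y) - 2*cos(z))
2*sin(z) + 2*exp(-y)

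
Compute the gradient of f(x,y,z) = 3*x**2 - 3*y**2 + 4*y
(6*x, 4 - 6*y, 0)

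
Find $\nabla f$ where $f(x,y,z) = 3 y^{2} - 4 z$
(0, 6*y, -4)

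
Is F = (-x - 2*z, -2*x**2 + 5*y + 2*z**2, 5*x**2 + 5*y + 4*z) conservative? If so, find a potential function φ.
No, ∇×F = (5 - 4*z, -10*x - 2, -4*x) ≠ 0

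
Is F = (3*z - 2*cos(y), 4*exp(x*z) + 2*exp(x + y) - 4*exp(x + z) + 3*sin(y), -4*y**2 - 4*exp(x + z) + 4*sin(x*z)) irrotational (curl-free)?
No, ∇×F = (-4*x*exp(x*z) - 8*y + 4*exp(x + z), -4*z*cos(x*z) + 4*exp(x + z) + 3, 4*z*exp(x*z) + 2*exp(x + y) - 4*exp(x + z) - 2*sin(y))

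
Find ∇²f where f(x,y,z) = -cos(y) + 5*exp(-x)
cos(y) + 5*exp(-x)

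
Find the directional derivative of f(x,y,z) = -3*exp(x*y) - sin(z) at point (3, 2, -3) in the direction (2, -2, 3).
3*sqrt(17)*(-cos(3) + 2*exp(6))/17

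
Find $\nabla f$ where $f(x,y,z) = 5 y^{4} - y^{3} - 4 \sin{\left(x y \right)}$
(-4*y*cos(x*y), -4*x*cos(x*y) + 20*y**3 - 3*y**2, 0)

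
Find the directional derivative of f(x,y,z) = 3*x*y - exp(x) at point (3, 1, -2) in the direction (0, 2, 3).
18*sqrt(13)/13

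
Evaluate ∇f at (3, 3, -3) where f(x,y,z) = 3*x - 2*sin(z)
(3, 0, -2*cos(3))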